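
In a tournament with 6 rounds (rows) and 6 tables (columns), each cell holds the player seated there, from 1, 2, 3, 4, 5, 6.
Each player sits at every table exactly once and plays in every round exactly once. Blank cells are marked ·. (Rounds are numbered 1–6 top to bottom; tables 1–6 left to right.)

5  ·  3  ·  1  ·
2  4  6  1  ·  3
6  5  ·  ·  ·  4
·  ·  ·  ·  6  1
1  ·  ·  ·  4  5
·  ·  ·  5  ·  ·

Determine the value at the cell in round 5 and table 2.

3

Round 2, table 5: round 2 has {1, 2, 3, 4, 6} and table 5 has {1, 4, 6}, leaving only 5.
Round 5, table 3: round 5 has {1, 4, 5} and table 3 has {3, 6}, leaving only 2.
Round 3, table 3: round 3 has {4, 5, 6} and table 3 has {2, 3, 6}, leaving only 1.
Round 6, table 3: round 6 has {5} and table 3 has {1, 2, 3, 6}, leaving only 4.
Round 4, table 3: round 4 has {1, 6} and table 3 has {1, 2, 3, 4, 6}, leaving only 5.
Round 6, table 1: round 6 has {4, 5} and table 1 has {1, 2, 5, 6}, leaving only 3.
Round 4, table 1: round 4 has {1, 5, 6} and table 1 has {1, 2, 3, 5, 6}, leaving only 4.
Round 6, table 5: round 6 has {3, 4, 5} and table 5 has {1, 4, 5, 6}, leaving only 2.
Round 3, table 5: round 3 has {1, 4, 5, 6} and table 5 has {1, 2, 4, 5, 6}, leaving only 3.
Round 3, table 4: round 3 has {1, 3, 4, 5, 6} and table 4 has {1, 5}, leaving only 2.
Round 4, table 4: round 4 has {1, 4, 5, 6} and table 4 has {1, 2, 5}, leaving only 3.
Round 4, table 2: round 4 has {1, 3, 4, 5, 6} and table 2 has {4, 5}, leaving only 2.
Round 1, table 2: round 1 has {1, 3, 5} and table 2 has {2, 4, 5}, leaving only 6.
Round 5 already has {1, 2, 4, 5} and table 2 already has {2, 4, 5, 6}, so round 5, table 2 must be 3.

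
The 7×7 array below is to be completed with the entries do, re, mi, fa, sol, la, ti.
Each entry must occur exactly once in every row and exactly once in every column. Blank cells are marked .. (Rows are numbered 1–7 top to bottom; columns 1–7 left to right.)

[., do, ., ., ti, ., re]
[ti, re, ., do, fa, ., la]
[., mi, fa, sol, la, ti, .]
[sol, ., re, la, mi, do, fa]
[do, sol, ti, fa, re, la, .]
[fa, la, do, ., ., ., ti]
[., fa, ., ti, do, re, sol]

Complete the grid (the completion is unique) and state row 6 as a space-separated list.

Row 6, column 5: row 6 has {do, fa, la, ti} and column 5 has {do, re, mi, fa, la, ti}, leaving only sol.
Row 6, column 6: row 6 has {do, fa, sol, la, ti} and column 6 has {do, re, la, ti}, leaving only mi.
Row 6, column 4: row 6 has {do, mi, fa, sol, la, ti} and column 4 has {do, fa, sol, la, ti}, leaving only re.
So row 6 reads: fa la do re sol mi ti.

fa la do re sol mi ti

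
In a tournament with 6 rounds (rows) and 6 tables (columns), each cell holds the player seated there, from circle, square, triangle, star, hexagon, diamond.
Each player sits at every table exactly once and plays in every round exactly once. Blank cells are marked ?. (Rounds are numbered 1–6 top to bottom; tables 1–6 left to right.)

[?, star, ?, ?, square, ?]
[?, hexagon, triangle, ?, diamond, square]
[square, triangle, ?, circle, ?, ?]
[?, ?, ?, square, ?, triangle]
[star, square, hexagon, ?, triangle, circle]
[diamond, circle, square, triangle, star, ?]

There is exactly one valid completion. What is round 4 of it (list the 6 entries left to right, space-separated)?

hexagon diamond star square circle triangle

Round 4, table 2: round 4 has {square, triangle} and table 2 has {circle, square, triangle, star, hexagon}, leaving only diamond.
Round 2, table 1: round 2 has {square, triangle, hexagon, diamond} and table 1 has {square, star, diamond}, leaving only circle.
Round 4, table 1: round 4 has {square, triangle, diamond} and table 1 has {circle, square, star, diamond}, leaving only hexagon.
Round 4, table 5: round 4 has {square, triangle, hexagon, diamond} and table 5 has {square, triangle, star, diamond}, leaving only circle.
Round 4, table 3: round 4 has {circle, square, triangle, hexagon, diamond} and table 3 has {square, triangle, hexagon}, leaving only star.
So round 4 reads: hexagon diamond star square circle triangle.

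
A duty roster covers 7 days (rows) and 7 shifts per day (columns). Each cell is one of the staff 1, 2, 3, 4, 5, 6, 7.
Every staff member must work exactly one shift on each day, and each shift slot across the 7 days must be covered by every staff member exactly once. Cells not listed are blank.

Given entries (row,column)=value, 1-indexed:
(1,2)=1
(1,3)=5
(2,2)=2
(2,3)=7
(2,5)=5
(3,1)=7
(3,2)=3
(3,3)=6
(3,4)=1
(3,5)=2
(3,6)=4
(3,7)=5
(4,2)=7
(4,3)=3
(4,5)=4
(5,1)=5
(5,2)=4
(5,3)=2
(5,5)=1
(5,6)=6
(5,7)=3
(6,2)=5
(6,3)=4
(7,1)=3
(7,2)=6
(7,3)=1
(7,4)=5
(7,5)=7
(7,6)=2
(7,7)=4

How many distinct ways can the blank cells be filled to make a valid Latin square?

Day 1, shift 1: eliminating its day and shift leaves {2, 4, 6}.
Day 1, shift 4: eliminating its day and shift leaves {2, 3, 4, 6, 7}.
Day 1, shift 5: eliminating its day and shift leaves {3, 6}.
Day 1, shift 6: eliminating its day and shift leaves {3, 7}.
Day 1, shift 7: eliminating its day and shift leaves {2, 6, 7}.
Day 2, shift 1: eliminating its day and shift leaves {1, 4, 6}.
Day 2, shift 4: eliminating its day and shift leaves {3, 4, 6}.
Day 2, shift 6: eliminating its day and shift leaves {1, 3}.
Day 2, shift 7: eliminating its day and shift leaves {1, 6}.
Day 4, shift 1: eliminating its day and shift leaves {1, 2, 6}.
Day 4, shift 4: eliminating its day and shift leaves {2, 6}.
Day 4, shift 6: eliminating its day and shift leaves {1, 5}.
Day 4, shift 7: eliminating its day and shift leaves {1, 2, 6}.
Day 5, shift 4: eliminating its day and shift leaves {7}.
Day 6, shift 1: eliminating its day and shift leaves {1, 2, 6}.
Day 6, shift 4: eliminating its day and shift leaves {2, 3, 6, 7}.
Day 6, shift 5: eliminating its day and shift leaves {3, 6}.
Day 6, shift 6: eliminating its day and shift leaves {1, 3, 7}.
Day 6, shift 7: eliminating its day and shift leaves {1, 2, 6, 7}.
Enumerating the assignments across these blanks that avoid any day or shift repeat gives 10 completions.

10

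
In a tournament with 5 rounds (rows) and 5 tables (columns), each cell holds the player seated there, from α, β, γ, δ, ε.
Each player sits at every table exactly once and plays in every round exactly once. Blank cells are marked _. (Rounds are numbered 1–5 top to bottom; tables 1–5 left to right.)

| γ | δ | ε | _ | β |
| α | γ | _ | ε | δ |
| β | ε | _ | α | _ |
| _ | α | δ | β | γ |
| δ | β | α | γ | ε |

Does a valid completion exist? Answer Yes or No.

Round 1, table 4: round 1 together with table 4 already contain {α, β, γ, δ, ε} — every symbol — so nothing can go there. The grid has no valid completion.

No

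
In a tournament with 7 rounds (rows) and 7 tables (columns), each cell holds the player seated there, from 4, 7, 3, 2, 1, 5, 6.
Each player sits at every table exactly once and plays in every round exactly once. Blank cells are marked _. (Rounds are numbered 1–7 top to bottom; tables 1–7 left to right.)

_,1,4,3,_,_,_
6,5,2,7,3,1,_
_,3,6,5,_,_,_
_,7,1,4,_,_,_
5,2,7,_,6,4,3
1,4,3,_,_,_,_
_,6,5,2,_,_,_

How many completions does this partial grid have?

17

Round 1, table 1: eliminating its round and table leaves {7, 2}.
Round 1, table 5: eliminating its round and table leaves {7, 2, 5}.
Round 1, table 6: eliminating its round and table leaves {7, 2, 5, 6}.
Round 1, table 7: eliminating its round and table leaves {7, 2, 5, 6}.
Round 2, table 7: eliminating its round and table leaves {4}.
Round 3, table 1: eliminating its round and table leaves {4, 7, 2}.
Round 3, table 5: eliminating its round and table leaves {4, 7, 2, 1}.
Round 3, table 6: eliminating its round and table leaves {7, 2}.
Round 3, table 7: eliminating its round and table leaves {4, 7, 2, 1}.
Round 4, table 1: eliminating its round and table leaves {3, 2}.
Round 4, table 5: eliminating its round and table leaves {2, 5}.
Round 4, table 6: eliminating its round and table leaves {3, 2, 5, 6}.
Round 4, table 7: eliminating its round and table leaves {2, 5, 6}.
Round 5, table 4: eliminating its round and table leaves {1}.
Round 6, table 4: eliminating its round and table leaves {6}.
Round 6, table 5: eliminating its round and table leaves {7, 2, 5}.
Round 6, table 6: eliminating its round and table leaves {7, 2, 5, 6}.
Round 6, table 7: eliminating its round and table leaves {7, 2, 5, 6}.
Round 7, table 1: eliminating its round and table leaves {4, 7, 3}.
Round 7, table 5: eliminating its round and table leaves {4, 7, 1}.
Round 7, table 6: eliminating its round and table leaves {7, 3}.
Round 7, table 7: eliminating its round and table leaves {4, 7, 1}.
Enumerating the assignments across these blanks that avoid any round or table repeat gives 17 completions.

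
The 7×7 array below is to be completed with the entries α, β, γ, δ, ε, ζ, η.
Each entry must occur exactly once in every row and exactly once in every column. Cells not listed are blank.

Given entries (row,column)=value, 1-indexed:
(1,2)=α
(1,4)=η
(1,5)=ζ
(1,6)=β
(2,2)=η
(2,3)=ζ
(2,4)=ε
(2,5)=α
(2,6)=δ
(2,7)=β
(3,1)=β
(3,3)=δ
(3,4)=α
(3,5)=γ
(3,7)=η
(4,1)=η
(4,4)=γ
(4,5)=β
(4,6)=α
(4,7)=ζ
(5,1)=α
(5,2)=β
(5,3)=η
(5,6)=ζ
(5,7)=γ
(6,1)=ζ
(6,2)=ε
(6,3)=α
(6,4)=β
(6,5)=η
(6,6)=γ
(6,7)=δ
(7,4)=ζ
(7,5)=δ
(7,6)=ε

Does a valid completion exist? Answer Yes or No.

No

Row 3, column 6: row 3 together with column 6 already contain {α, β, γ, δ, ε, ζ, η} — every symbol — so nothing can go there. The grid has no valid completion.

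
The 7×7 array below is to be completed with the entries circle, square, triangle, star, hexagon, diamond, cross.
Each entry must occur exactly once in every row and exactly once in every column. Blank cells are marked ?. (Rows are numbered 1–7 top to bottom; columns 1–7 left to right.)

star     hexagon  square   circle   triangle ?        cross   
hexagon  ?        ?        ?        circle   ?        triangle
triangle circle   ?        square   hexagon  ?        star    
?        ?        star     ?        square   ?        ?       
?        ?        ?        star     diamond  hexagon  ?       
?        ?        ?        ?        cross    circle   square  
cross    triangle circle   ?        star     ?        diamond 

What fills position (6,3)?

Row 1, column 6: row 1 has {circle, square, triangle, star, hexagon, cross} and column 6 has {circle, hexagon}, leaving only diamond.
Row 3, column 6: row 3 has {circle, square, triangle, star, hexagon} and column 6 has {circle, hexagon, diamond}, leaving only cross.
Row 3, column 3: row 3 has {circle, square, triangle, star, hexagon, cross} and column 3 has {circle, square, star}, leaving only diamond.
Row 2, column 3: row 2 has {circle, triangle, hexagon} and column 3 has {circle, square, star, diamond}, leaving only cross.
Row 2, column 4: row 2 has {circle, triangle, hexagon, cross} and column 4 has {circle, square, star}, leaving only diamond.
Row 4, column 6: row 4 has {square, star} and column 6 has {circle, hexagon, diamond, cross}, leaving only triangle.
Row 5, column 3: row 5 has {star, hexagon, diamond} and column 3 has {circle, square, star, diamond, cross}, leaving only triangle.
Row 6 already has {circle, square, cross} and column 3 already has {circle, square, triangle, star, diamond, cross}, so row 6, column 3 must be hexagon.

hexagon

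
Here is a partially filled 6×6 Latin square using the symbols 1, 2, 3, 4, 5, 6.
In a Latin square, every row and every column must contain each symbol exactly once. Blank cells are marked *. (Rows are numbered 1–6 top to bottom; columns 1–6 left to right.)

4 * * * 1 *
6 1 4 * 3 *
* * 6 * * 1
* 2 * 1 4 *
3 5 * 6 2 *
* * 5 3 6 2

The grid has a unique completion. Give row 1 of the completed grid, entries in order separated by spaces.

Row 2, column 6: row 2 has {1, 3, 4, 6} and column 6 has {1, 2}, leaving only 5.
Row 2, column 4: row 2 has {1, 3, 4, 5, 6} and column 4 has {1, 3, 6}, leaving only 2.
Row 1, column 4: row 1 has {1, 4} and column 4 has {1, 2, 3, 6}, leaving only 5.
Row 3, column 4: row 3 has {1, 6} and column 4 has {1, 2, 3, 5, 6}, leaving only 4.
Row 3, column 2: row 3 has {1, 4, 6} and column 2 has {1, 2, 5}, leaving only 3.
Row 1, column 2: row 1 has {1, 4, 5} and column 2 has {1, 2, 3, 5}, leaving only 6.
Row 1, column 6: row 1 has {1, 4, 5, 6} and column 6 has {1, 2, 5}, leaving only 3.
Row 1, column 3: row 1 has {1, 3, 4, 5, 6} and column 3 has {4, 5, 6}, leaving only 2.
So row 1 reads: 4 6 2 5 1 3.

4 6 2 5 1 3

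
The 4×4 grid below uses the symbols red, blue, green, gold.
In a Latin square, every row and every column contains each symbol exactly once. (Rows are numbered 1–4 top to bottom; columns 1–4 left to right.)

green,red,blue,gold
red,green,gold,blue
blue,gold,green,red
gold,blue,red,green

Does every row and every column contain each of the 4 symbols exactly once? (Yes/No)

Each row is a permutation of the 4 symbols, and so is each column.

Yes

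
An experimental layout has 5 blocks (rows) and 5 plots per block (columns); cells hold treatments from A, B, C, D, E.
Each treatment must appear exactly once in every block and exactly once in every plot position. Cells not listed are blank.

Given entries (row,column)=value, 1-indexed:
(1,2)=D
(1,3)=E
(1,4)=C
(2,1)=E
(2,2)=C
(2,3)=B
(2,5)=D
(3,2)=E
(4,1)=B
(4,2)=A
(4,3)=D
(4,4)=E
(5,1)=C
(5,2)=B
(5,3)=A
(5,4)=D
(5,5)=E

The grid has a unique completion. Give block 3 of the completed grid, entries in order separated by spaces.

D E C B A

Block 3, plot 3: block 3 has {E} and plot 3 has {A, B, D, E}, leaving only C.
Block 1, plot 1: block 1 has {C, D, E} and plot 1 has {B, C, E}, leaving only A.
Block 3, plot 1: block 3 has {C, E} and plot 1 has {A, B, C, E}, leaving only D.
Block 1, plot 5: block 1 has {A, C, D, E} and plot 5 has {D, E}, leaving only B.
Block 3, plot 5: block 3 has {C, D, E} and plot 5 has {B, D, E}, leaving only A.
Block 3, plot 4: block 3 has {A, C, D, E} and plot 4 has {C, D, E}, leaving only B.
So block 3 reads: D E C B A.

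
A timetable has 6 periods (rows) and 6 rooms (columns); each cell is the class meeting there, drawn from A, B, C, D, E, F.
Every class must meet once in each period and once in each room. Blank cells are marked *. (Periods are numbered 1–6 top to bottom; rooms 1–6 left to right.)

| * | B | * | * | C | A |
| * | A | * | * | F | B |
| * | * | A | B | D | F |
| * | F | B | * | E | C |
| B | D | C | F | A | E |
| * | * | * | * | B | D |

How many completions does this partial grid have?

Period 1, room 1: eliminating its period and room leaves {D, E, F}.
Period 1, room 3: eliminating its period and room leaves {D, E, F}.
Period 1, room 4: eliminating its period and room leaves {D, E}.
Period 2, room 1: eliminating its period and room leaves {C, D, E}.
Period 2, room 3: eliminating its period and room leaves {D, E}.
Period 2, room 4: eliminating its period and room leaves {C, D, E}.
Period 3, room 1: eliminating its period and room leaves {C, E}.
Period 3, room 2: eliminating its period and room leaves {C, E}.
Period 4, room 1: eliminating its period and room leaves {A, D}.
Period 4, room 4: eliminating its period and room leaves {A, D}.
Period 6, room 1: eliminating its period and room leaves {A, C, E, F}.
Period 6, room 2: eliminating its period and room leaves {C, E}.
Period 6, room 3: eliminating its period and room leaves {E, F}.
Period 6, room 4: eliminating its period and room leaves {A, C, E}.
Enumerating the assignments across these blanks that avoid any period or room repeat gives 6 completions.

6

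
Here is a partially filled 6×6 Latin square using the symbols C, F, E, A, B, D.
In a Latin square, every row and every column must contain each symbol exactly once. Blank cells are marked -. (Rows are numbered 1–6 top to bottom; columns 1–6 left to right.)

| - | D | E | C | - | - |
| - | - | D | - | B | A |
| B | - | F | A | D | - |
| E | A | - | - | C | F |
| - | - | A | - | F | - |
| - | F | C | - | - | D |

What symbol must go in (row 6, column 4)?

B

Row 1, column 5: row 1 has {C, E, D} and column 5 has {C, F, B, D}, leaving only A.
Row 1, column 1: row 1 has {C, E, A, D} and column 1 has {E, B}, leaving only F.
Row 1, column 6: row 1 has {C, F, E, A, D} and column 6 has {F, A, D}, leaving only B.
Row 2, column 1: row 2 has {A, B, D} and column 1 has {F, E, B}, leaving only C.
Row 2, column 2: row 2 has {C, A, B, D} and column 2 has {F, A, D}, leaving only E.
Row 2, column 4: row 2 has {C, E, A, B, D} and column 4 has {C, A}, leaving only F.
Row 3, column 2: row 3 has {F, A, B, D} and column 2 has {F, E, A, D}, leaving only C.
Row 3, column 6: row 3 has {C, F, A, B, D} and column 6 has {F, A, B, D}, leaving only E.
Row 4, column 3: row 4 has {C, F, E, A} and column 3 has {C, F, E, A, D}, leaving only B.
Row 4, column 4: row 4 has {C, F, E, A, B} and column 4 has {C, F, A}, leaving only D.
Row 5, column 1: row 5 has {F, A} and column 1 has {C, F, E, B}, leaving only D.
Row 5, column 2: row 5 has {F, A, D} and column 2 has {C, F, E, A, D}, leaving only B.
Row 5, column 4: row 5 has {F, A, B, D} and column 4 has {C, F, A, D}, leaving only E.
Row 6 already has {C, F, D} and column 4 already has {C, F, E, A, D}, so row 6, column 4 must be B.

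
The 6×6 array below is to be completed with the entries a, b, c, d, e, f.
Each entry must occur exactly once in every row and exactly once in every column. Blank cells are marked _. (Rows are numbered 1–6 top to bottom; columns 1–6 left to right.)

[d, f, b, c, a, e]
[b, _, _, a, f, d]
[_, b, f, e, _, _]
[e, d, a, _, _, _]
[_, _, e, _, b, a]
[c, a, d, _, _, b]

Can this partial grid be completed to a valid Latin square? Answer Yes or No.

No row or column among the givens repeats a symbol, and propagating forced cells runs into no contradiction.
One valid completion exists (for instance, d f b c a e / b e c a f d / a b f e d c / e d a b c f / f c e d b a / c a d f e b).

Yes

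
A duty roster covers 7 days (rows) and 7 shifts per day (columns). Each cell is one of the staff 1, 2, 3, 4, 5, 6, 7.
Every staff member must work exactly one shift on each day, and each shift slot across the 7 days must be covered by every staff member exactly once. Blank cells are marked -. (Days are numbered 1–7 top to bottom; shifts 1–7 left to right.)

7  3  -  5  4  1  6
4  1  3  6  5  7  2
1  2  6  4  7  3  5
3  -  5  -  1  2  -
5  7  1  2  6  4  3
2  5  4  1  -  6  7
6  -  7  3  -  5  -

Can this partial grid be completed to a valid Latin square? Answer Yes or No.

No day or shift among the givens repeats a symbol, and propagating forced cells runs into no contradiction.
One valid completion exists (for instance, 7 3 2 5 4 1 6 / 4 1 3 6 5 7 2 / 1 2 6 4 7 3 5 / 3 6 5 7 1 2 4 / 5 7 1 2 6 4 3 / 2 5 4 1 3 6 7 / 6 4 7 3 2 5 1).

Yes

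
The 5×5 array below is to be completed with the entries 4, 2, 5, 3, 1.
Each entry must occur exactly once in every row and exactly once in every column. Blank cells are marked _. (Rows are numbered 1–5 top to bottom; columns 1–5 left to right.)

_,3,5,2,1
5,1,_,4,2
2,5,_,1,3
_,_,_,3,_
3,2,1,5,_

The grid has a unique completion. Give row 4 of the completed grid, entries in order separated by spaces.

Row 4, column 2: row 4 has {3} and column 2 has {2, 5, 3, 1}, leaving only 4.
Row 4, column 1: row 4 has {4, 3} and column 1 has {2, 5, 3}, leaving only 1.
Row 4, column 3: row 4 has {4, 3, 1} and column 3 has {5, 1}, leaving only 2.
Row 4, column 5: row 4 has {4, 2, 3, 1} and column 5 has {2, 3, 1}, leaving only 5.
So row 4 reads: 1 4 2 3 5.

1 4 2 3 5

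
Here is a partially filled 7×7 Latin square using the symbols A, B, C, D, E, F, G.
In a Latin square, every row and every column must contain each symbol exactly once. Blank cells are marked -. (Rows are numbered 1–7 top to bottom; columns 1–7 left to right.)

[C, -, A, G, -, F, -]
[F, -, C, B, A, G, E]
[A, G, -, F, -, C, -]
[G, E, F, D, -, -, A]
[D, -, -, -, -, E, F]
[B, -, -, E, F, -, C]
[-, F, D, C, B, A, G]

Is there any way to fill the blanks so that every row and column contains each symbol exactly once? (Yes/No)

Yes

No row or column among the givens repeats a symbol, and propagating forced cells runs into no contradiction.
One valid completion exists (for instance, C B A G E F D / F D C B A G E / A G E F D C B / G E F D C B A / D C B A G E F / B A G E F D C / E F D C B A G).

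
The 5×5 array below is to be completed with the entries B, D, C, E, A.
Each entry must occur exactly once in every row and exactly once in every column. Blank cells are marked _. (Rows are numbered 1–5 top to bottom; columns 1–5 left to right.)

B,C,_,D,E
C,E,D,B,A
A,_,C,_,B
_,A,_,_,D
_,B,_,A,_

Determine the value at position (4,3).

B

Row 1, column 3: row 1 has {B, D, C, E} and column 3 has {D, C}, leaving only A.
Row 3, column 2: row 3 has {B, C, A} and column 2 has {B, C, E, A}, leaving only D.
Row 3, column 4: row 3 has {B, D, C, A} and column 4 has {B, D, A}, leaving only E.
Row 4, column 1: row 4 has {D, A} and column 1 has {B, C, A}, leaving only E.
Row 4 already has {D, E, A} and column 3 already has {D, C, A}, so row 4, column 3 must be B.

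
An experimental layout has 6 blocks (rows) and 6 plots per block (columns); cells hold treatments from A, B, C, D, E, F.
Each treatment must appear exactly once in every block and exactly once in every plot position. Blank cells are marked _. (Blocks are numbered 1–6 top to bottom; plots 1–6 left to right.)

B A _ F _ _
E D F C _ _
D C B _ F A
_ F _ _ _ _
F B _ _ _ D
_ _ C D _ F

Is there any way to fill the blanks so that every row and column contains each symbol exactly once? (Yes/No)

Yes

No block or plot among the givens repeats a symbol, and propagating forced cells runs into no contradiction.
One valid completion exists (for instance, B A D F E C / E D F C A B / D C B E F A / C F A B D E / F B E A C D / A E C D B F).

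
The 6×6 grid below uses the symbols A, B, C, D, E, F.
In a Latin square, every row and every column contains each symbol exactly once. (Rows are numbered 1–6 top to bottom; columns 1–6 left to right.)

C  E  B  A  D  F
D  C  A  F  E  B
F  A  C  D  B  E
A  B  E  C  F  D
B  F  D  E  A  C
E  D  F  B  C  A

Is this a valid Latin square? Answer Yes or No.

Each row is a permutation of the 6 symbols, and so is each column.

Yes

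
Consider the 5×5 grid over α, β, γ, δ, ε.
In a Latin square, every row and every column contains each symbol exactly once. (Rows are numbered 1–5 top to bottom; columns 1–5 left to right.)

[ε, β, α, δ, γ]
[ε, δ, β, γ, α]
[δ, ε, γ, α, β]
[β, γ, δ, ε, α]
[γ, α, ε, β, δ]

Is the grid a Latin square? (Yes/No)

No

Every row is a permutation, but column 1 contains ε twice (at rows 1 and 2).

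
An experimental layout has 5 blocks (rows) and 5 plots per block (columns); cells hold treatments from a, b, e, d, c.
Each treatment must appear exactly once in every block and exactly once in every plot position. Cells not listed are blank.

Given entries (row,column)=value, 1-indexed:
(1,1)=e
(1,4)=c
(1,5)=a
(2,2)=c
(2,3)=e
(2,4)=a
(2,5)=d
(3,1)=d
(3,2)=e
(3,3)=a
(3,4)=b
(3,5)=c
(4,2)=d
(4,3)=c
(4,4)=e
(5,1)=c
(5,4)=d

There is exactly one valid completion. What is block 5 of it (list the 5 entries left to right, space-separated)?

Block 5, plot 3: block 5 has {d, c} and plot 3 has {a, e, c}, leaving only b.
Block 5, plot 2: block 5 has {b, d, c} and plot 2 has {e, d, c}, leaving only a.
Block 5, plot 5: block 5 has {a, b, d, c} and plot 5 has {a, d, c}, leaving only e.
So block 5 reads: c a b d e.

c a b d e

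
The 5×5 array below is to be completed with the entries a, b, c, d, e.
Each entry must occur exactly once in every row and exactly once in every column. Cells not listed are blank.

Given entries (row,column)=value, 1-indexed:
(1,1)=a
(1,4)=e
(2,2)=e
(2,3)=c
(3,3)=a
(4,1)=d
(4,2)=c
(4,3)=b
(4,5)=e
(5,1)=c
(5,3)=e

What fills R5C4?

b

Row 1, column 3: row 1 has {a, e} and column 3 has {a, b, c, e}, leaving only d.
Row 1, column 2: row 1 has {a, d, e} and column 2 has {c, e}, leaving only b.
Row 1, column 5: row 1 has {a, b, d, e} and column 5 has {e}, leaving only c.
Row 2, column 1: row 2 has {c, e} and column 1 has {a, c, d}, leaving only b.
Row 3, column 1: row 3 has {a} and column 1 has {a, b, c, d}, leaving only e.
Row 3, column 2: row 3 has {a, e} and column 2 has {b, c, e}, leaving only d.
Row 3, column 5: row 3 has {a, d, e} and column 5 has {c, e}, leaving only b.
Row 3, column 4: row 3 has {a, b, d, e} and column 4 has {e}, leaving only c.
Row 4, column 4: row 4 has {b, c, d, e} and column 4 has {c, e}, leaving only a.
Row 2, column 4: row 2 has {b, c, e} and column 4 has {a, c, e}, leaving only d.
Row 5 already has {c, e} and column 4 already has {a, c, d, e}, so row 5, column 4 must be b.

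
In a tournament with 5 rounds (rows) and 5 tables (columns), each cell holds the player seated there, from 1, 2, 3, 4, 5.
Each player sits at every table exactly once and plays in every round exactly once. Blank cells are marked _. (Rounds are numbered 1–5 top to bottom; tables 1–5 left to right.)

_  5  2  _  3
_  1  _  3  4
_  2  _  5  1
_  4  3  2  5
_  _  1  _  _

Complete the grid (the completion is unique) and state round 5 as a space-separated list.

5 3 1 4 2

Round 5, table 2: round 5 has {1} and table 2 has {1, 2, 4, 5}, leaving only 3.
Round 5, table 4: round 5 has {1, 3} and table 4 has {2, 3, 5}, leaving only 4.
Round 5, table 5: round 5 has {1, 3, 4} and table 5 has {1, 3, 4, 5}, leaving only 2.
Round 5, table 1: round 5 has {1, 2, 3, 4} and table 1 has {}, leaving only 5.
So round 5 reads: 5 3 1 4 2.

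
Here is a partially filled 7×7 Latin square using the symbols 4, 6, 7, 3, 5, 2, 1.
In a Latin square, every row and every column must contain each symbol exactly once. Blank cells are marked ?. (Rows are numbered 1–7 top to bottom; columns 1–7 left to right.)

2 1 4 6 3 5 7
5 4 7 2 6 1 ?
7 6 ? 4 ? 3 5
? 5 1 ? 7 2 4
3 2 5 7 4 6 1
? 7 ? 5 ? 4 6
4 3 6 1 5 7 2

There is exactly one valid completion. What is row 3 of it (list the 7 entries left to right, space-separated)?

Row 3, column 3: row 3 has {4, 6, 7, 3, 5} and column 3 has {4, 6, 7, 5, 1}, leaving only 2.
Row 3, column 5: row 3 has {4, 6, 7, 3, 5, 2} and column 5 has {4, 6, 7, 3, 5}, leaving only 1.
So row 3 reads: 7 6 2 4 1 3 5.

7 6 2 4 1 3 5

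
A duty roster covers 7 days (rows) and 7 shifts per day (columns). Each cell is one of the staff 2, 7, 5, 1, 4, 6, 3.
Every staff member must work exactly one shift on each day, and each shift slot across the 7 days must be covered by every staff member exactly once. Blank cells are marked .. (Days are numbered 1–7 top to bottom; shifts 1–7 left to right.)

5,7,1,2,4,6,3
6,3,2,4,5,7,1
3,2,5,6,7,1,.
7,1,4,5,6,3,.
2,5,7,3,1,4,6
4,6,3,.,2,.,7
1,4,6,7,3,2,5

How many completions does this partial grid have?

Day 3, shift 7: eliminating its day and shift leaves {4}.
Day 4, shift 7: eliminating its day and shift leaves {2}.
Day 6, shift 4: eliminating its day and shift leaves {1}.
Day 6, shift 6: eliminating its day and shift leaves {5}.
Only one assignment across all blanks avoids any day or shift repeat, giving 1 completion.

1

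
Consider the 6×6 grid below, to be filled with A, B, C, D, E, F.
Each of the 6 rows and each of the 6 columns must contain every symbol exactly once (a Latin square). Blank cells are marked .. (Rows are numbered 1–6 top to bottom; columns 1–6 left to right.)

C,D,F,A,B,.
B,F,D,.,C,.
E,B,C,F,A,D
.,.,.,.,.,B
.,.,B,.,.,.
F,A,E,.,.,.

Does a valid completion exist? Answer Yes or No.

No row or column among the givens repeats a symbol, and propagating forced cells runs into no contradiction.
One valid completion exists (for instance, C D F A B E / B F D E C A / E B C F A D / D E A C F B / A C B D E F / F A E B D C).

Yes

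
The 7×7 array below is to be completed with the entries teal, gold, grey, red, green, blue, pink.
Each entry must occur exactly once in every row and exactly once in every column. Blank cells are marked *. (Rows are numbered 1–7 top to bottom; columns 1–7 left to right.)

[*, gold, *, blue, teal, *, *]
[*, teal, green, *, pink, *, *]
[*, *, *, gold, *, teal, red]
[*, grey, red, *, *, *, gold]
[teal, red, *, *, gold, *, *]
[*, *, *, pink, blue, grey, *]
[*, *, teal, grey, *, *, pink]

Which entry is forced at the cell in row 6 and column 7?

Row 2, column 4: row 2 has {teal, green, pink} and column 4 has {gold, grey, blue, pink}, leaving only red.
Row 4, column 5: row 4 has {gold, grey, red} and column 5 has {teal, gold, blue, pink}, leaving only green.
Row 3, column 5: row 3 has {teal, gold, red} and column 5 has {teal, gold, green, blue, pink}, leaving only grey.
Row 4, column 4: row 4 has {gold, grey, red, green} and column 4 has {gold, grey, red, blue, pink}, leaving only teal.
Row 5, column 4: row 5 has {teal, gold, red} and column 4 has {teal, gold, grey, red, blue, pink}, leaving only green.
Row 6, column 2: row 6 has {grey, blue, pink} and column 2 has {teal, gold, grey, red}, leaving only green.
Row 6 already has {grey, green, blue, pink} and column 7 already has {gold, red, pink}, so row 6, column 7 must be teal.

teal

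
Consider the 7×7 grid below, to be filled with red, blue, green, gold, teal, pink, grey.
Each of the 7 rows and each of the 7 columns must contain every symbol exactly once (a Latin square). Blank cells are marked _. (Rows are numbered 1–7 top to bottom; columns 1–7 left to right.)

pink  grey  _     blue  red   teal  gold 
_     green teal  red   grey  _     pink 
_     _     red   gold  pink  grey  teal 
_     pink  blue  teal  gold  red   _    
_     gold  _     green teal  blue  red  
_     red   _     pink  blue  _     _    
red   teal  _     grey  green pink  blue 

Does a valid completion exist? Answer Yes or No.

No

Row 1, column 3: row 1 has {red, blue, gold, teal, pink, grey} and column 3 has {red, blue, teal}, so it must be green.
Row 2, column 6: row 2 has {red, green, teal, pink, grey} and column 6 has {red, blue, teal, pink, grey}, so it must be gold.
Row 2, column 1: row 2 has {red, green, gold, teal, pink, grey} and column 1 has {red, pink}, so it must be blue.
Row 3, column 1: row 3 has {red, gold, teal, pink, grey} and column 1 has {red, blue, pink}, so it must be green.
Row 3, column 2: row 3 has {red, green, gold, teal, pink, grey} and column 2 has {red, green, gold, teal, pink, grey}, so it must be blue.
Row 4, column 1: row 4 has {red, blue, gold, teal, pink} and column 1 has {red, blue, green, pink}, so it must be grey.
Now row 5, column 1: row 5 together with column 1 already contain {red, blue, green, gold, teal, pink, grey} — every symbol — so nothing can go there. The grid has no valid completion.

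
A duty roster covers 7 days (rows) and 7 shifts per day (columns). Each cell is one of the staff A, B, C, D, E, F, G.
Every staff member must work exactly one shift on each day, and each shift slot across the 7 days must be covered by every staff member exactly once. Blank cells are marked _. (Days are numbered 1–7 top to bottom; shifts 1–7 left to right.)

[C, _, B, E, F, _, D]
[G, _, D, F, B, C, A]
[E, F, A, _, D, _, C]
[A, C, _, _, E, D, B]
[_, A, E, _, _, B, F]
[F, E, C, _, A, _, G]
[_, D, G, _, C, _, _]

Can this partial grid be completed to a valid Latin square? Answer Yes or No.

Day 2, shift 2: day 2 together with shift 2 already contain {A, B, C, D, E, F, G} — every symbol — so nothing can go there. The grid has no valid completion.

No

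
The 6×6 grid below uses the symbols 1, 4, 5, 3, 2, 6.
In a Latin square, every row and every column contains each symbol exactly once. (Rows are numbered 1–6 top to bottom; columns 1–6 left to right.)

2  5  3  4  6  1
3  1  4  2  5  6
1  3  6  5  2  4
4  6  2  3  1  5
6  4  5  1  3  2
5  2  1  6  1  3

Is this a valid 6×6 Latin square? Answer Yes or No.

Row 6 contains 1 twice (at columns 3 and 5), so it is not a permutation.

No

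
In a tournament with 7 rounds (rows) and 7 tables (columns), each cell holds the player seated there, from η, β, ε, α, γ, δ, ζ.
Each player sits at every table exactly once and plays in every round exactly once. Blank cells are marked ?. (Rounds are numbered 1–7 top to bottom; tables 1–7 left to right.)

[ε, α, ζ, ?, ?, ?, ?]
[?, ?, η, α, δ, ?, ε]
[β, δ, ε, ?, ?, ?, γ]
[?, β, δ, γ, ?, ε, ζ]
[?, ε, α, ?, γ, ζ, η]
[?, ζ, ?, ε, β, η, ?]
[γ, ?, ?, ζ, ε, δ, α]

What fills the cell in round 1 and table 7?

Round 1, table 5: round 1 has {ε, α, ζ} and table 5 has {β, ε, γ, δ}, leaving only η.
Round 2, table 1: round 2 has {η, ε, α, δ} and table 1 has {β, ε, γ}, leaving only ζ.
Round 2, table 2: round 2 has {η, ε, α, δ, ζ} and table 2 has {β, ε, α, δ, ζ}, leaving only γ.
Round 2, table 6: round 2 has {η, ε, α, γ, δ, ζ} and table 6 has {η, ε, δ, ζ}, leaving only β.
Round 1, table 6: round 1 has {η, ε, α, ζ} and table 6 has {η, β, ε, δ, ζ}, leaving only γ.
Round 3, table 4: round 3 has {β, ε, γ, δ} and table 4 has {ε, α, γ, ζ}, leaving only η.
Round 3, table 6: round 3 has {η, β, ε, γ, δ} and table 6 has {η, β, ε, γ, δ, ζ}, leaving only α.
Round 3, table 5: round 3 has {η, β, ε, α, γ, δ} and table 5 has {η, β, ε, γ, δ}, leaving only ζ.
Round 4, table 5: round 4 has {β, ε, γ, δ, ζ} and table 5 has {η, β, ε, γ, δ, ζ}, leaving only α.
Round 4, table 1: round 4 has {β, ε, α, γ, δ, ζ} and table 1 has {β, ε, γ, ζ}, leaving only η.
Round 5, table 1: round 5 has {η, ε, α, γ, ζ} and table 1 has {η, β, ε, γ, ζ}, leaving only δ.
Round 5, table 4: round 5 has {η, ε, α, γ, δ, ζ} and table 4 has {η, ε, α, γ, ζ}, leaving only β.
Round 1, table 4: round 1 has {η, ε, α, γ, ζ} and table 4 has {η, β, ε, α, γ, ζ}, leaving only δ.
Round 1 already has {η, ε, α, γ, δ, ζ} and table 7 already has {η, ε, α, γ, ζ}, so round 1, table 7 must be β.

β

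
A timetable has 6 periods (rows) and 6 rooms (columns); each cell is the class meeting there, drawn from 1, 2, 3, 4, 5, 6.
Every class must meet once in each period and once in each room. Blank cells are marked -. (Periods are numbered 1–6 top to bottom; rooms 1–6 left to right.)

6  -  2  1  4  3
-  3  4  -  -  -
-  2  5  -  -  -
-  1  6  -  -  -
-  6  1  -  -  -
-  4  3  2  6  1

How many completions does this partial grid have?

20

Period 1, room 2: eliminating its period and room leaves {5}.
Period 2, room 1: eliminating its period and room leaves {1, 2, 5}.
Period 2, room 4: eliminating its period and room leaves {5, 6}.
Period 2, room 5: eliminating its period and room leaves {1, 2, 5}.
Period 2, room 6: eliminating its period and room leaves {2, 5, 6}.
Period 3, room 1: eliminating its period and room leaves {1, 3, 4}.
Period 3, room 4: eliminating its period and room leaves {3, 4, 6}.
Period 3, room 5: eliminating its period and room leaves {1, 3}.
Period 3, room 6: eliminating its period and room leaves {4, 6}.
Period 4, room 1: eliminating its period and room leaves {2, 3, 4, 5}.
Period 4, room 4: eliminating its period and room leaves {3, 4, 5}.
Period 4, room 5: eliminating its period and room leaves {2, 3, 5}.
Period 4, room 6: eliminating its period and room leaves {2, 4, 5}.
Period 5, room 1: eliminating its period and room leaves {2, 3, 4, 5}.
Period 5, room 4: eliminating its period and room leaves {3, 4, 5}.
Period 5, room 5: eliminating its period and room leaves {2, 3, 5}.
Period 5, room 6: eliminating its period and room leaves {2, 4, 5}.
Period 6, room 1: eliminating its period and room leaves {5}.
Enumerating the assignments across these blanks that avoid any period or room repeat gives 20 completions.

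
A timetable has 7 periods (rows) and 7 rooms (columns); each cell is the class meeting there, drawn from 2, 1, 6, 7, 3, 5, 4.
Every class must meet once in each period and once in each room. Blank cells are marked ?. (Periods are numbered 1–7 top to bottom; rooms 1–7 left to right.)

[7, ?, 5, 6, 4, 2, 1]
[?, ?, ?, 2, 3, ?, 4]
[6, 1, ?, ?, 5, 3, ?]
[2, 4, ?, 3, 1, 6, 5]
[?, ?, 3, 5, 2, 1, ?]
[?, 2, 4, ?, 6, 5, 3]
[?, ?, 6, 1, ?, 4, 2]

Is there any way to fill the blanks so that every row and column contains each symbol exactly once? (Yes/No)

Yes

No period or room among the givens repeats a symbol, and propagating forced cells runs into no contradiction.
One valid completion exists (for instance, 7 3 5 6 4 2 1 / 5 6 1 2 3 7 4 / 6 1 2 4 5 3 7 / 2 4 7 3 1 6 5 / 4 7 3 5 2 1 6 / 1 2 4 7 6 5 3 / 3 5 6 1 7 4 2).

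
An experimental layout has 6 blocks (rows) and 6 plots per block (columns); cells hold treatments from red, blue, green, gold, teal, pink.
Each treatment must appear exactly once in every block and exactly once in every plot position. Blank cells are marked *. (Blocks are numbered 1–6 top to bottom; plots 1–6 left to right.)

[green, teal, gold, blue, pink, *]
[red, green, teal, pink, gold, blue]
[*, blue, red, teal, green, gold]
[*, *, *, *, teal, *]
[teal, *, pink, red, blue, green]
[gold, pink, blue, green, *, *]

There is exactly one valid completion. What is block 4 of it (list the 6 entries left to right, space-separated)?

blue red green gold teal pink

Block 4, plot 3: block 4 has {teal} and plot 3 has {red, blue, gold, teal, pink}, leaving only green.
Block 4, plot 4: block 4 has {green, teal} and plot 4 has {red, blue, green, teal, pink}, leaving only gold.
Block 4, plot 2: block 4 has {green, gold, teal} and plot 2 has {blue, green, teal, pink}, leaving only red.
Block 4, plot 6: block 4 has {red, green, gold, teal} and plot 6 has {blue, green, gold}, leaving only pink.
Block 4, plot 1: block 4 has {red, green, gold, teal, pink} and plot 1 has {red, green, gold, teal}, leaving only blue.
So block 4 reads: blue red green gold teal pink.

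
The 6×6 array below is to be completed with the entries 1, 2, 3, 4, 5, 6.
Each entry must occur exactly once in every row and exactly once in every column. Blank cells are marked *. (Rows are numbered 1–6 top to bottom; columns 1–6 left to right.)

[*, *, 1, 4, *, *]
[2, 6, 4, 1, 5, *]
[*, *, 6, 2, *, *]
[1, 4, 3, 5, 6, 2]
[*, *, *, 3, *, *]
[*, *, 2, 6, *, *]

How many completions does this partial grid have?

20

Row 1, column 1: eliminating its row and column leaves {3, 5, 6}.
Row 1, column 2: eliminating its row and column leaves {2, 3, 5}.
Row 1, column 5: eliminating its row and column leaves {2, 3}.
Row 1, column 6: eliminating its row and column leaves {3, 5, 6}.
Row 2, column 6: eliminating its row and column leaves {3}.
Row 3, column 1: eliminating its row and column leaves {3, 4, 5}.
Row 3, column 2: eliminating its row and column leaves {1, 3, 5}.
Row 3, column 5: eliminating its row and column leaves {1, 3, 4}.
Row 3, column 6: eliminating its row and column leaves {1, 3, 4, 5}.
Row 5, column 1: eliminating its row and column leaves {4, 5, 6}.
Row 5, column 2: eliminating its row and column leaves {1, 2, 5}.
Row 5, column 3: eliminating its row and column leaves {5}.
Row 5, column 5: eliminating its row and column leaves {1, 2, 4}.
Row 5, column 6: eliminating its row and column leaves {1, 4, 5, 6}.
Row 6, column 1: eliminating its row and column leaves {3, 4, 5}.
Row 6, column 2: eliminating its row and column leaves {1, 3, 5}.
Row 6, column 5: eliminating its row and column leaves {1, 3, 4}.
Row 6, column 6: eliminating its row and column leaves {1, 3, 4, 5}.
Enumerating the assignments across these blanks that avoid any row or column repeat gives 20 completions.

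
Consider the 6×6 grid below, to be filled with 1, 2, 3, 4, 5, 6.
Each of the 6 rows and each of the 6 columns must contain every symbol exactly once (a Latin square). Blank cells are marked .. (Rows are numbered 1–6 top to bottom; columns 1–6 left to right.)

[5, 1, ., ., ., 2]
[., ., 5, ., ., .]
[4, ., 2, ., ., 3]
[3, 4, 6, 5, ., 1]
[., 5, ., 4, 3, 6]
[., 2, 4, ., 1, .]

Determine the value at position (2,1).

Row 1, column 3: row 1 has {1, 2, 5} and column 3 has {2, 4, 5, 6}, leaving only 3.
Row 1, column 4: row 1 has {1, 2, 3, 5} and column 4 has {4, 5}, leaving only 6.
Row 1, column 5: row 1 has {1, 2, 3, 5, 6} and column 5 has {1, 3}, leaving only 4.
Row 2, column 6: row 2 has {5} and column 6 has {1, 2, 3, 6}, leaving only 4.
Row 3, column 2: row 3 has {2, 3, 4} and column 2 has {1, 2, 4, 5}, leaving only 6.
Row 2, column 2: row 2 has {4, 5} and column 2 has {1, 2, 4, 5, 6}, leaving only 3.
Row 3, column 4: row 3 has {2, 3, 4, 6} and column 4 has {4, 5, 6}, leaving only 1.
Row 2, column 4: row 2 has {3, 4, 5} and column 4 has {1, 4, 5, 6}, leaving only 2.
Row 2, column 5: row 2 has {2, 3, 4, 5} and column 5 has {1, 3, 4}, leaving only 6.
Row 2 already has {2, 3, 4, 5, 6} and column 1 already has {3, 4, 5}, so row 2, column 1 must be 1.

1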